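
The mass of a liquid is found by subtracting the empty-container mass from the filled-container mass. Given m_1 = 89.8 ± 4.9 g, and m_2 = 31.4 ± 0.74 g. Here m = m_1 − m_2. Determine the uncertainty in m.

m is a linear combination, so absolute uncertainties add in quadrature:
  (δm_1)² = 24.0;  (δm_2)² = 0.548
δm = √(24.6) = 4.96 g

4.96 g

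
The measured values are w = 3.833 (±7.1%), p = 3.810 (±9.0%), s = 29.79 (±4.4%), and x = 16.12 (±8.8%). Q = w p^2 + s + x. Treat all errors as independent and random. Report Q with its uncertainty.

Let h = w·p^2 = 55.64. δh/h = √((1·δw/w)² + (2·δp/p)²) = √(0.00504 + 0.0324) = 0.193, so δh = 10.8.
Q = h + s + x: δQ = √(δh² + δs² + δx²) = √(116 + 1.72 + 2.01) = 10.9
Q = 101.6.

101.6 ± 10.9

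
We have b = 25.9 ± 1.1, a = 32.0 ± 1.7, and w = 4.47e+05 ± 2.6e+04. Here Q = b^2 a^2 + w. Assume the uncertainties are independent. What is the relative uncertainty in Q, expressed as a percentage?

Let p = b^2·a^2 = 6.87e+05. δp/p = √((2·δb/b)² + (2·δa/a)²) = √(0.00722 + 0.0113) = 0.136, so δp = 93400.
Q = p + w: δQ = √(δp² + δw²) = √(8.73e+09 + 6.76e+08) = 97000
Q = 1.13e+06, so δQ/Q = 97000/1.13e+06 = 0.0855.

8.55%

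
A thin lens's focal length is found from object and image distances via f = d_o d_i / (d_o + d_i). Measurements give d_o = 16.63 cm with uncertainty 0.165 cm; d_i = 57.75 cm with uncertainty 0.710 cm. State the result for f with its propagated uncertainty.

∂f/∂d_o = (d_i/(d_o+d_i))² = 0.603;  ∂f/∂d_i = (d_o/(d_o+d_i))² = 0.0500
δf = √((∂f/∂d_o · δd_o)² + (∂f/∂d_i · δd_i)²) = √(0.00989 + 0.00126) = 0.106 cm
f = 12.91 cm.

12.91 ± 0.106 cm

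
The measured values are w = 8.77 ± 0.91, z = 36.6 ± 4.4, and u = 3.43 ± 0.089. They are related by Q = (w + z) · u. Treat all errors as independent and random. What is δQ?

15.9

Let h = w + z = 45.4. δh = √(δw² + δz²) = √(0.828 + 19.4) = 4.49, so δh/h = 0.0990.
Q is then a monomial in h, u:
δQ/Q = √((δh/h)² + (1·δu/u)²) = √(0.00981 + 0.000673) = 0.102
Q = 156, so δQ = 0.102 × 156 = 15.9.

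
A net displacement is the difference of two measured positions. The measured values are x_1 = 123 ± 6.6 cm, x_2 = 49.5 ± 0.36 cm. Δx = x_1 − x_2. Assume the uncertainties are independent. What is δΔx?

6.61 cm

Sums and differences: (δΔx)² = Σ (cᵢ δxᵢ)².
  (δx_1)² = 43.6;  (δx_2)² = 0.130
δΔx = √(43.7) = 6.61 cm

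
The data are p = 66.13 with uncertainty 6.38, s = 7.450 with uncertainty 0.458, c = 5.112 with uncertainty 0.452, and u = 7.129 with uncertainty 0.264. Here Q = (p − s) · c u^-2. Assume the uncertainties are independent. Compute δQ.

0.937

Let w = p − s = 58.68. δw = √(δp² + δs²) = √(40.7 + 0.210) = 6.40, so δw/w = 0.109.
Q is then a monomial in w, c, u:
δQ/Q = √((δw/w)² + (1·δc/c)² + (-2·δu/u)²) = √(0.0119 + 0.00782 + 0.00549) = 0.159
Q = 5.902, so δQ = 0.159 × 5.902 = 0.937.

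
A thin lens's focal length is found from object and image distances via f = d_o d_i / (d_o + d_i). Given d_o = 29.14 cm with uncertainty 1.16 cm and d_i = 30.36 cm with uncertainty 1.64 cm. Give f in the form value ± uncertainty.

∂f/∂d_o = (d_i/(d_o+d_i))² = 0.260;  ∂f/∂d_i = (d_o/(d_o+d_i))² = 0.240
δf = √((∂f/∂d_o · δd_o)² + (∂f/∂d_i · δd_i)²) = √(0.0912 + 0.155) = 0.496 cm
f = 14.87 cm.

14.87 ± 0.496 cm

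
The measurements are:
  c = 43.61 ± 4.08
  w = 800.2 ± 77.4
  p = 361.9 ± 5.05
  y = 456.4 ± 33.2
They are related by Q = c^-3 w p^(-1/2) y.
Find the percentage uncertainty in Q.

30.6%

Q is a product of powers, so relative uncertainties combine in quadrature:
  (-3·δc/c)² = (-3×0.0936)² = 0.0788;  (1·δw/w)² = (1×0.0967)² = 0.00936;  (−½·δp/p)² = (-0.5×0.0140)² = 4.87e-05;  (1·δy/y)² = (1×0.0727)² = 0.00529
δQ/Q = √(0.0935) = 0.306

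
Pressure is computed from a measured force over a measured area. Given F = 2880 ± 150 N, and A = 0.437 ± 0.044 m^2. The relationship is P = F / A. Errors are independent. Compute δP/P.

Products/powers → add relative errors in quadrature, weighted by exponent:
  (1·δF/F)² = (1×0.0521)² = 0.00271;  (-1·δA/A)² = (-1×0.101)² = 0.0101
δP/P = √(0.0129) = 0.113

0.113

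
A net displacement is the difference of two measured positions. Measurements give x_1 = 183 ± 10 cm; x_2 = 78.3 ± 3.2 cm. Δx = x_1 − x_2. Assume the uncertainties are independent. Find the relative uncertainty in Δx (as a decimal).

For a sum/difference, combine absolute errors in quadrature:
  (δx_1)² = 100;  (δx_2)² = 10.2
δΔx = √(110) = 10.5 cm
Δx = 105 cm, so δΔx/Δx = 10.5/105 = 0.100.

0.100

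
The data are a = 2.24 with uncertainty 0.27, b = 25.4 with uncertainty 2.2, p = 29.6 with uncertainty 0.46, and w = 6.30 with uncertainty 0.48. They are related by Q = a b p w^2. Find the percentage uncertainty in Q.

Products/powers → add relative errors in quadrature, weighted by exponent:
  (1·δa/a)² = (1×0.121)² = 0.0145;  (1·δb/b)² = (1×0.0866)² = 0.00750;  (1·δp/p)² = (1×0.0155)² = 0.000242;  (2·δw/w)² = (2×0.0762)² = 0.0232
δQ/Q = √(0.0455) = 0.213

21.3%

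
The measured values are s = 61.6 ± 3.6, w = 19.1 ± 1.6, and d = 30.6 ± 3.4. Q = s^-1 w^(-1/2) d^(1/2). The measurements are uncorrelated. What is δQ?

0.00187

Since Q is a product/quotient, work with relative uncertainties:
  (-1·δs/s)² = (-1×0.0584)² = 0.00342;  (−½·δw/w)² = (-0.5×0.0838)² = 0.00175;  (½·δd/d)² = (0.5×0.111)² = 0.00309
δQ/Q = √(0.00826) = 0.0909
Q = 0.0205, so δQ = 0.0909 × 0.0205 = 0.00187.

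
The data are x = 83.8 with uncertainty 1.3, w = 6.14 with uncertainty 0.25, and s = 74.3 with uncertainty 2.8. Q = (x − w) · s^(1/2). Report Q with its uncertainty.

669 ± 17.0

Let u = x − w = 77.7. δu = √(δx² + δw²) = √(1.69 + 0.0625) = 1.32, so δu/u = 0.0170.
Q is then a monomial in u, s:
δQ/Q = √((δu/u)² + (½·δs/s)²) = √(0.000291 + 0.000355) = 0.0254
Q = 669, so δQ = 0.0254 × 669 = 17.0.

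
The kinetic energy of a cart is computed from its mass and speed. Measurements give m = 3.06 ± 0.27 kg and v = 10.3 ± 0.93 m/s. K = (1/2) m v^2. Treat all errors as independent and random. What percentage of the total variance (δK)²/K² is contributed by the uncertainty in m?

(δK/K)² = (1·δm/m)² + (2·δv/v)²
  m term: (1×0.0882)² = 0.00779
  v term: (2×0.0903)² = 0.0326
Total = 0.0404. Share from m = 0.00779/0.0404 = 0.193.

19.3%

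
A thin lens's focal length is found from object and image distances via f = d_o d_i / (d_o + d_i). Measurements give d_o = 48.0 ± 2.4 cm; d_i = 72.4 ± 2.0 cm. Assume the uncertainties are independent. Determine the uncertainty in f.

∂f/∂d_o = (d_i/(d_o+d_i))² = 0.362;  ∂f/∂d_i = (d_o/(d_o+d_i))² = 0.159
δf = √((∂f/∂d_o · δd_o)² + (∂f/∂d_i · δd_i)²) = √(0.753 + 0.101) = 0.924 cm

0.924 cm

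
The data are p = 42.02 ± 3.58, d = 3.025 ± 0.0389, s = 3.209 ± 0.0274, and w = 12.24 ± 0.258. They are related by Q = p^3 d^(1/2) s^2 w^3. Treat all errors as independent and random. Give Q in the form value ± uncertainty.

Q is a product of powers, so relative uncertainties combine in quadrature:
  (3·δp/p)² = (3×0.0852)² = 0.0653;  (½·δd/d)² = (0.5×0.0129)² = 4.13e-05;  (2·δs/s)² = (2×0.00854)² = 0.000292;  (3·δw/w)² = (3×0.0211)² = 0.00400
δQ/Q = √(0.0697) = 0.264
Q = 2.437e+09, so δQ = 0.264 × 2.437e+09 = 6.43e+08.

(2.437 ± 0.643) × 10^9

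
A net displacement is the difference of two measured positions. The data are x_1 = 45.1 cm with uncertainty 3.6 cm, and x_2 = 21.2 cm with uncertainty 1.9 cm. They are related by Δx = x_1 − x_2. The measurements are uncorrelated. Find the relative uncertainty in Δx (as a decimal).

Δx is a linear combination, so absolute uncertainties add in quadrature:
  (δx_1)² = 13.0;  (δx_2)² = 3.61
δΔx = √(16.6) = 4.07 cm
Δx = 23.9 cm, so δΔx/Δx = 4.07/23.9 = 0.170.

0.170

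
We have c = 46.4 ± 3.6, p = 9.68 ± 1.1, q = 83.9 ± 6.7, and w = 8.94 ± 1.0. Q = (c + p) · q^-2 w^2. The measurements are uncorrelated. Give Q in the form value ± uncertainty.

0.637 ± 0.180

Let u = c + p = 56.1. δu = √(δc² + δp²) = √(13.0 + 1.21) = 3.76, so δu/u = 0.0671.
Q is then a monomial in u, q, w:
δQ/Q = √((δu/u)² + (-2·δq/q)² + (2·δw/w)²) = √(0.00451 + 0.0255 + 0.0500) = 0.283
Q = 0.637, so δQ = 0.283 × 0.637 = 0.180.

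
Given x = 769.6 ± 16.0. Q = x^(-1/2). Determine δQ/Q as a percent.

For a monomial Q ∝ x^(-1/2), fractional errors add in quadrature:
  (−½·δx/x)² = (-0.5×0.0208)² = 0.000108
δQ/Q = √(0.000108) = 0.0104

1.04%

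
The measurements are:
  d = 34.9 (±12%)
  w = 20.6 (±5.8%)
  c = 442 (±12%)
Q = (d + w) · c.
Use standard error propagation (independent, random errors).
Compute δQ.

3520

Let u = d + w = 55.5. δu = √(δd² + δw²) = √(17.5 + 1.43) = 4.36, so δu/u = 0.0785.
Q is then a monomial in u, c:
δQ/Q = √((δu/u)² + (1·δc/c)²) = √(0.00616 + 0.0144) = 0.143
Q = 24500, so δQ = 0.143 × 24500 = 3520.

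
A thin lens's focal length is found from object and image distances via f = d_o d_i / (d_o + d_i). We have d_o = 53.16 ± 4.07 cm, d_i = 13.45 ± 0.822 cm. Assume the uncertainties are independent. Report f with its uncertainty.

∂f/∂d_o = (d_i/(d_o+d_i))² = 0.0408;  ∂f/∂d_i = (d_o/(d_o+d_i))² = 0.637
δf = √((∂f/∂d_o · δd_o)² + (∂f/∂d_i · δd_i)²) = √(0.0275 + 0.274) = 0.549 cm
f = 10.73 cm.

10.73 ± 0.549 cm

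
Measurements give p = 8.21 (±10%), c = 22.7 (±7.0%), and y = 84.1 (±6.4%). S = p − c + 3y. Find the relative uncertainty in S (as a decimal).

0.0683

Each term contributes (cᵢ δxᵢ)² to (δS)²:
  (δp)² = 0.674;  (δc)² = 2.52;  (3·δy)² = 261
δS = √(264) = 16.2
S = 238, so δS/S = 16.2/238 = 0.0683.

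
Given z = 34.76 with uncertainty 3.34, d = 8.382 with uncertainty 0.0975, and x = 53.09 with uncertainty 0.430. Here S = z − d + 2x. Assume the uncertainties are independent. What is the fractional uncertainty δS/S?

0.0260

For a sum/difference, combine absolute errors in quadrature:
  (δz)² = 11.2;  (δd)² = 0.00951;  (2·δx)² = 0.740
δS = √(11.9) = 3.45
S = 132.6, so δS/S = 3.45/132.6 = 0.0260.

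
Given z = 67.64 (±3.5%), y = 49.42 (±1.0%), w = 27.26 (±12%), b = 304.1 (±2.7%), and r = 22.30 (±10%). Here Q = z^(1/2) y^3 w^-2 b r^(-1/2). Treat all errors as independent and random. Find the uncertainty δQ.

Q is a product of powers, so relative uncertainties combine in quadrature:
  (½·δz/z)² = (0.5×0.0350)² = 0.000306;  (3·δy/y)² = (3×0.0100)² = 0.000900;  (-2·δw/w)² = (-2×0.120)² = 0.0576;  (1·δb/b)² = (1×0.0270)² = 0.000729;  (−½·δr/r)² = (-0.5×0.100)² = 0.00250
δQ/Q = √(0.0620) = 0.249
Q = 86020, so δQ = 0.249 × 86020 = 21400.

21400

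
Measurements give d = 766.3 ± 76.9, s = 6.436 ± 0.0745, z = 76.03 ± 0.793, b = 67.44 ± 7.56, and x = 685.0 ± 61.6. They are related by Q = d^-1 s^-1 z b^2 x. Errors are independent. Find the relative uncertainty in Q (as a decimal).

0.262

Each factor contributes (exponent × relative error)² to (δQ/Q)²:
  (-1·δd/d)² = (-1×0.100)² = 0.0101;  (-1·δs/s)² = (-1×0.0116)² = 0.000134;  (1·δz/z)² = (1×0.0104)² = 0.000109;  (2·δb/b)² = (2×0.112)² = 0.0503;  (1·δx/x)² = (1×0.0899)² = 0.00809
δQ/Q = √(0.0687) = 0.262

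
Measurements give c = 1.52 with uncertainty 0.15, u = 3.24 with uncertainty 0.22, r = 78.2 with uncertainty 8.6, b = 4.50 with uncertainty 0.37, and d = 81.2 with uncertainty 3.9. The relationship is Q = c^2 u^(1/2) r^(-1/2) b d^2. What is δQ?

Relative error in a monomial: (δQ/Q)² = Σ (nᵢ · δxᵢ/xᵢ)².
  (2·δc/c)² = (2×0.0987)² = 0.0390;  (½·δu/u)² = (0.5×0.0679)² = 0.00115;  (−½·δr/r)² = (-0.5×0.110)² = 0.00302;  (1·δb/b)² = (1×0.0822)² = 0.00676;  (2·δd/d)² = (2×0.0480)² = 0.00923
δQ/Q = √(0.0591) = 0.243
Q = 14000, so δQ = 0.243 × 14000 = 3390.

3390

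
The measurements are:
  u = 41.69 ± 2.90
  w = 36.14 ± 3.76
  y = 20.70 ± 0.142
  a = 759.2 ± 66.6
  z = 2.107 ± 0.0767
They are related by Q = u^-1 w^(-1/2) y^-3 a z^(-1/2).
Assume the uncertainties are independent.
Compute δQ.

2.98e-05

Products/powers → add relative errors in quadrature, weighted by exponent:
  (-1·δu/u)² = (-1×0.0696)² = 0.00484;  (−½·δw/w)² = (-0.5×0.104)² = 0.00271;  (-3·δy/y)² = (-3×0.00686)² = 0.000424;  (1·δa/a)² = (1×0.0877)² = 0.00770;  (−½·δz/z)² = (-0.5×0.0364)² = 0.000331
δQ/Q = √(0.0160) = 0.126
Q = 0.0002353, so δQ = 0.126 × 0.0002353 = 2.98e-05.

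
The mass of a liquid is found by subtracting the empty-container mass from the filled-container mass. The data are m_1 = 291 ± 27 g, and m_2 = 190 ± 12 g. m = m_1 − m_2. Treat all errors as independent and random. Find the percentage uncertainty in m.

For a sum/difference, combine absolute errors in quadrature:
  (δm_1)² = 729;  (δm_2)² = 144
δm = √(873) = 29.5 g
m = 101 g, so δm/m = 29.5/101 = 0.293.

29.3%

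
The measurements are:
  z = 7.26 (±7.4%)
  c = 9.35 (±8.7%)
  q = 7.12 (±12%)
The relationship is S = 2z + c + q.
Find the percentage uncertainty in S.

5.15%

Absolute uncertainties add in quadrature for a linear combination:
  (2·δz)² = 1.15;  (δc)² = 0.662;  (δq)² = 0.730
δS = √(2.55) = 1.60
S = 31.0, so δS/S = 1.60/31.0 = 0.0515.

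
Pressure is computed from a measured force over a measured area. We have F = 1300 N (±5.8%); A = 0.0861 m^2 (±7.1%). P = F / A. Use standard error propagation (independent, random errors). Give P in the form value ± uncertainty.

P is a product of powers, so relative uncertainties combine in quadrature:
  (1·δF/F)² = (1×0.0580)² = 0.00336;  (-1·δA/A)² = (-1×0.0710)² = 0.00504
δP/P = √(0.00840) = 0.0917
P = 15100 Pa, so δP = 0.0917 × 15100 = 1380 Pa.

15100 ± 1380 Pa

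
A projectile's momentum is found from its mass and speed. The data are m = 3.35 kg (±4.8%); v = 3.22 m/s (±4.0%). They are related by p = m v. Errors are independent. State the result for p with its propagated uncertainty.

Each factor contributes (exponent × relative error)² to (δp/p)²:
  (1·δm/m)² = (1×0.0480)² = 0.00230;  (1·δv/v)² = (1×0.0400)² = 0.00160
δp/p = √(0.00390) = 0.0625
p = 10.8 kg·m/s, so δp = 0.0625 × 10.8 = 0.674 kg·m/s.

10.8 ± 0.674 kg·m/s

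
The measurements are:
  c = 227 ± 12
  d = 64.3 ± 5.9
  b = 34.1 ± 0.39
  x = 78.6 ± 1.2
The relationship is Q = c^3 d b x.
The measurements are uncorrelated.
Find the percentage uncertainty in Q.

18.4%

Since Q is a product/quotient, work with relative uncertainties:
  (3·δc/c)² = (3×0.0529)² = 0.0252;  (1·δd/d)² = (1×0.0918)² = 0.00842;  (1·δb/b)² = (1×0.0114)² = 0.000131;  (1·δx/x)² = (1×0.0153)² = 0.000233
δQ/Q = √(0.0339) = 0.184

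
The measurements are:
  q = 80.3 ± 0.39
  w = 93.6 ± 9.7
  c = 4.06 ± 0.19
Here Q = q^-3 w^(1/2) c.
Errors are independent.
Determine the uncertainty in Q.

5.41e-06

For a monomial Q ∝ q^-3, w^(1/2), c, fractional errors add in quadrature:
  (-3·δq/q)² = (-3×0.00486)² = 0.000212;  (½·δw/w)² = (0.5×0.104)² = 0.00268;  (1·δc/c)² = (1×0.0468)² = 0.00219
δQ/Q = √(0.00509) = 0.0713
Q = 7.59e-05, so δQ = 0.0713 × 7.59e-05 = 5.41e-06.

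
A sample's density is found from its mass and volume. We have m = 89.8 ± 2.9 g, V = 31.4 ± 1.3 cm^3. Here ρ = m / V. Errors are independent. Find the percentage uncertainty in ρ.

Each factor contributes (exponent × relative error)² to (δρ/ρ)²:
  (1·δm/m)² = (1×0.0323)² = 0.00104;  (-1·δV/V)² = (-1×0.0414)² = 0.00171
δρ/ρ = √(0.00276) = 0.0525

5.25%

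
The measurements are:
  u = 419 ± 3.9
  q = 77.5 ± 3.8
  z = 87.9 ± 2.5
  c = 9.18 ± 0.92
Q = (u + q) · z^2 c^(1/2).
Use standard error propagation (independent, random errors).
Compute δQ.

8.9e+05

Let w = u + q = 496. δw = √(δu² + δq²) = √(15.2 + 14.4) = 5.45, so δw/w = 0.0110.
Q is then a monomial in w, z, c:
δQ/Q = √((δw/w)² + (2·δz/z)² + (½·δc/c)²) = √(0.000120 + 0.00324 + 0.00251) = 0.0766
Q = 1.16e+07, so δQ = 0.0766 × 1.16e+07 = 8.9e+05.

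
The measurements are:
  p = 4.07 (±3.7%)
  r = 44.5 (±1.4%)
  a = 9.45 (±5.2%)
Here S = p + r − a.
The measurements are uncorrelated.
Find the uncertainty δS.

Each term contributes (cᵢ δxᵢ)² to (δS)²:
  (δp)² = 0.0227;  (δr)² = 0.388;  (δa)² = 0.241
δS = √(0.652) = 0.808

0.808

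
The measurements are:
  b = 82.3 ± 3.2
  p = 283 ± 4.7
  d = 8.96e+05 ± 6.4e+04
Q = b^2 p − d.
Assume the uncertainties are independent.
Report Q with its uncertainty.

(1.02 ± 0.165) × 10^6

Let w = b^2·p = 1.92e+06. δw/w = √((2·δb/b)² + (1·δp/p)²) = √(0.00605 + 0.000276) = 0.0795, so δw = 1.52e+05.
Q = w − d: δQ = √(δw² + δd²) = √(2.32e+10 + 4.1e+09) = 1.65e+05
Q = 1.02e+06.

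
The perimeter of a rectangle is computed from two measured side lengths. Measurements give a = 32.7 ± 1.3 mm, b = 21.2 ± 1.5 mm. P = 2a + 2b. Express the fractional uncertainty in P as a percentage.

3.68%

P is a linear combination, so absolute uncertainties add in quadrature:
  (2·δa)² = 6.76;  (2·δb)² = 9.00
δP = √(15.8) = 3.97 mm
P = 108 mm, so δP/P = 3.97/108 = 0.0368.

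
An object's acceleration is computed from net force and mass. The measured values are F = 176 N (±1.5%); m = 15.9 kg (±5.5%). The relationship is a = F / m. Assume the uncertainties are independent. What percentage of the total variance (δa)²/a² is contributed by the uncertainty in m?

(δa/a)² = (1·δF/F)² + (-1·δm/m)²
  F term: (1×0.0150)² = 0.000225
  m term: (-1×0.0550)² = 0.00302
Total = 0.00325. Share from m = 0.00302/0.00325 = 0.931.

93.1%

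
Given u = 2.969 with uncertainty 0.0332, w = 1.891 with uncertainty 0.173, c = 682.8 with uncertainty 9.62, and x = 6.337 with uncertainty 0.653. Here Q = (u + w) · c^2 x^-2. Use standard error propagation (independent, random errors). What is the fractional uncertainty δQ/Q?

0.211

Let h = u + w = 4.860. δh = √(δu² + δw²) = √(0.00110 + 0.0299) = 0.176, so δh/h = 0.0362.
Q is then a monomial in h, c, x:
δQ/Q = √((δh/h)² + (2·δc/c)² + (-2·δx/x)²) = √(0.00131 + 0.000794 + 0.0425) = 0.211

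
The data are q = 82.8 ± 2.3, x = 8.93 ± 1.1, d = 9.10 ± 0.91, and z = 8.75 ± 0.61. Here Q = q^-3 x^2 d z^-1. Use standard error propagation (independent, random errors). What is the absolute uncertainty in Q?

4.2e-05

Products/powers → add relative errors in quadrature, weighted by exponent:
  (-3·δq/q)² = (-3×0.0278)² = 0.00694;  (2·δx/x)² = (2×0.123)² = 0.0607;  (1·δd/d)² = (1×0.100)² = 0.0100;  (-1·δz/z)² = (-1×0.0697)² = 0.00486
δQ/Q = √(0.0825) = 0.287
Q = 0.000146, so δQ = 0.287 × 0.000146 = 4.2e-05.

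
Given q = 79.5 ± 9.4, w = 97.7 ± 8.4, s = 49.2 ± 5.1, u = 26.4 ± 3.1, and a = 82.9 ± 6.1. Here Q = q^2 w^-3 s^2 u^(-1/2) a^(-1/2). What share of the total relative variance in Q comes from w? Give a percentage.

39.1%

(δQ/Q)² = (2·δq/q)² + (-3·δw/w)² + (2·δs/s)² + (−½·δu/u)² + (−½·δa/a)²
  q term: (2×0.118)² = 0.0559
  w term: (-3×0.0860)² = 0.0665
  s term: (2×0.104)² = 0.0430
  u term: (-0.5×0.117)² = 0.00345
  a term: (-0.5×0.0736)² = 0.00135
Total = 0.170. Share from w = 0.0665/0.170 = 0.391.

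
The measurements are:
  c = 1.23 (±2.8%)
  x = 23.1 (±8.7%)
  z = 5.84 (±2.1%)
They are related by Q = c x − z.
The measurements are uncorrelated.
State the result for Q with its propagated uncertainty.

22.6 ± 2.60

Let p = c·x = 28.4. δp/p = √((1·δc/c)² + (1·δx/x)²) = √(0.000784 + 0.00757) = 0.0914, so δp = 2.60.
Q = p − z: δQ = √(δp² + δz²) = √(6.74 + 0.0150) = 2.60
Q = 22.6.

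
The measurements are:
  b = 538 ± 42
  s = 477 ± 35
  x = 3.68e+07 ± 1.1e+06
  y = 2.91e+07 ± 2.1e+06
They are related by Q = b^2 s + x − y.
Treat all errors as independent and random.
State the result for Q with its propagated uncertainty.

(1.46 ± 0.239) × 10^8

Let p = b^2·s = 1.38e+08. δp/p = √((2·δb/b)² + (1·δs/s)²) = √(0.0244 + 0.00538) = 0.173, so δp = 2.38e+07.
Q = p + x − y: δQ = √(δp² + δx² + δy²) = √(5.67e+14 + 1.21e+12 + 4.41e+12) = 2.39e+07
Q = 1.46e+08.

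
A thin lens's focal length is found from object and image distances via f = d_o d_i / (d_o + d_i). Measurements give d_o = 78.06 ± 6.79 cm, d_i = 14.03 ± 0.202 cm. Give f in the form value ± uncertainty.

11.89 ± 0.214 cm

∂f/∂d_o = (d_i/(d_o+d_i))² = 0.0232;  ∂f/∂d_i = (d_o/(d_o+d_i))² = 0.719
δf = √((∂f/∂d_o · δd_o)² + (∂f/∂d_i · δd_i)²) = √(0.0248 + 0.0211) = 0.214 cm
f = 11.89 cm.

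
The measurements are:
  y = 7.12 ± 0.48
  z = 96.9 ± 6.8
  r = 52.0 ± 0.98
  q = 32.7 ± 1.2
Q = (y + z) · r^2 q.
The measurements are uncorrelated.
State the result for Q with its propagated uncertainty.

(9.20 ± 0.773) × 10^6

Let u = y + z = 104. δu = √(δy² + δz²) = √(0.230 + 46.2) = 6.82, so δu/u = 0.0655.
Q is then a monomial in u, r, q:
δQ/Q = √((δu/u)² + (2·δr/r)² + (1·δq/q)²) = √(0.00429 + 0.00142 + 0.00135) = 0.0840
Q = 9.2e+06, so δQ = 0.0840 × 9.2e+06 = 7.73e+05.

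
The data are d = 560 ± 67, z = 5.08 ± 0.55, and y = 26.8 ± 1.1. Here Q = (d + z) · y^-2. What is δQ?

Let u = d + z = 565. δu = √(δd² + δz²) = √(4490 + 0.303) = 67.0, so δu/u = 0.119.
Q is then a monomial in u, y:
δQ/Q = √((δu/u)² + (-2·δy/y)²) = √(0.0141 + 0.00674) = 0.144
Q = 0.787, so δQ = 0.144 × 0.787 = 0.113.

0.113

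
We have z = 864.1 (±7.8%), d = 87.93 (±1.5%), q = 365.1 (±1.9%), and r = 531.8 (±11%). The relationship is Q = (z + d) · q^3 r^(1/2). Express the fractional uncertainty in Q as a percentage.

10.6%

Let u = z + d = 952.0. δu = √(δz² + δd²) = √(4540 + 1.74) = 67.4, so δu/u = 0.0708.
Q is then a monomial in u, q, r:
δQ/Q = √((δu/u)² + (3·δq/q)² + (½·δr/r)²) = √(0.00501 + 0.00325 + 0.00302) = 0.106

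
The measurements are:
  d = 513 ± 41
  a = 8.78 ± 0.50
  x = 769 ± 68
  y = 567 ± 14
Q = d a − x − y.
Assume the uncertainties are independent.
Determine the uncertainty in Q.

Let p = d·a = 4500. δp/p = √((1·δd/d)² + (1·δa/a)²) = √(0.00639 + 0.00324) = 0.0981, so δp = 442.
Q = p − x − y: δQ = √(δp² + δx² + δy²) = √(1.95e+05 + 4620 + 196) = 447

447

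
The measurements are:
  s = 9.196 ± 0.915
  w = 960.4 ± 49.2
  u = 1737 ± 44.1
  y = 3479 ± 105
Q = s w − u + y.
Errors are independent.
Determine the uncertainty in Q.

995

Let p = s·w = 8832. δp/p = √((1·δs/s)² + (1·δw/w)²) = √(0.00990 + 0.00262) = 0.112, so δp = 988.
Q = p − u + y: δQ = √(δp² + δu² + δy²) = √(9.77e+05 + 1940 + 11000) = 995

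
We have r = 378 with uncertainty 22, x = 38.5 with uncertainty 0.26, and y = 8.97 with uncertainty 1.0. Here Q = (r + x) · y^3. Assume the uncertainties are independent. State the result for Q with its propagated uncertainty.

Let u = r + x = 416. δu = √(δr² + δx²) = √(484 + 0.0676) = 22.0, so δu/u = 0.0528.
Q is then a monomial in u, y:
δQ/Q = √((δu/u)² + (3·δy/y)²) = √(0.00279 + 0.112) = 0.339
Q = 3.01e+05, so δQ = 0.339 × 3.01e+05 = 1.02e+05.

(3.01 ± 1.02) × 10^5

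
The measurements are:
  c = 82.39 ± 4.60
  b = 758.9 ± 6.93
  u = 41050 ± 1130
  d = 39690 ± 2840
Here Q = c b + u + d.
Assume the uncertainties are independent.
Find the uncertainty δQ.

4670

Let p = c·b = 62530. δp/p = √((1·δc/c)² + (1·δb/b)²) = √(0.00312 + 8.34e-05) = 0.0566, so δp = 3540.
Q = p + u + d: δQ = √(δp² + δu² + δd²) = √(1.25e+07 + 1.28e+06 + 8.07e+06) = 4670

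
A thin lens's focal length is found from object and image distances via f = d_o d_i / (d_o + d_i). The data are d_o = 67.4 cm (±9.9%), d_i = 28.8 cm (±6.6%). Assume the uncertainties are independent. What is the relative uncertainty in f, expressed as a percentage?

∂f/∂d_o = (d_i/(d_o+d_i))² = 0.0896;  ∂f/∂d_i = (d_o/(d_o+d_i))² = 0.491
δf = √((∂f/∂d_o · δd_o)² + (∂f/∂d_i · δd_i)²) = √(0.358 + 0.871) = 1.11 cm
f = 20.2 cm, so δf/f = 1.11/20.2 = 0.0549.

5.49%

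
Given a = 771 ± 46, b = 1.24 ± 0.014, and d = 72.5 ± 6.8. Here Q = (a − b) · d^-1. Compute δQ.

Let u = a − b = 770. δu = √(δa² + δb²) = √(2120 + 0.000196) = 46.0, so δu/u = 0.0598.
Q is then a monomial in u, d:
δQ/Q = √((δu/u)² + (-1·δd/d)²) = √(0.00357 + 0.00880) = 0.111
Q = 10.6, so δQ = 0.111 × 10.6 = 1.18.

1.18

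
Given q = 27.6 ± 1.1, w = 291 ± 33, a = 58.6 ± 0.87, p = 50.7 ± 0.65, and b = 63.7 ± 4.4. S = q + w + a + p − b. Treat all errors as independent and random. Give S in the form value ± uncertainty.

364 ± 33.3

Sums and differences: (δS)² = Σ (cᵢ δxᵢ)².
  (δq)² = 1.21;  (δw)² = 1090;  (δa)² = 0.757;  (δp)² = 0.423;  (δb)² = 19.4
δS = √(1110) = 33.3
S = 364.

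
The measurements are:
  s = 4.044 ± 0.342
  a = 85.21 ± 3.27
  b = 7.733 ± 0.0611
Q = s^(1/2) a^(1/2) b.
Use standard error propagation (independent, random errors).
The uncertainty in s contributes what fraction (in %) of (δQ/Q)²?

80.6%

(δQ/Q)² = (½·δs/s)² + (½·δa/a)² + (1·δb/b)²
  s term: (0.5×0.0846)² = 0.00179
  a term: (0.5×0.0384)² = 0.000368
  b term: (1×0.00790)² = 6.24e-05
Total = 0.00222. Share from s = 0.00179/0.00222 = 0.806.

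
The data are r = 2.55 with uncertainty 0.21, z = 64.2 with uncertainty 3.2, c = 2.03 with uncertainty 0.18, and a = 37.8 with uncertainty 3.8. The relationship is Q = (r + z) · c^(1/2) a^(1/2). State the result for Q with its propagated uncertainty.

Let u = r + z = 66.8. δu = √(δr² + δz²) = √(0.0441 + 10.2) = 3.21, so δu/u = 0.0480.
Q is then a monomial in u, c, a:
δQ/Q = √((δu/u)² + (½·δc/c)² + (½·δa/a)²) = √(0.00231 + 0.00197 + 0.00253) = 0.0825
Q = 585, so δQ = 0.0825 × 585 = 48.2.

585 ± 48.2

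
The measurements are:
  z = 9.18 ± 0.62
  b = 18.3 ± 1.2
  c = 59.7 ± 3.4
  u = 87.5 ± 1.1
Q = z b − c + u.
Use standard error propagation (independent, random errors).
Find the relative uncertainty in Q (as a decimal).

0.0828

Let p = z·b = 168. δp/p = √((1·δz/z)² + (1·δb/b)²) = √(0.00456 + 0.00430) = 0.0941, so δp = 15.8.
Q = p − c + u: δQ = √(δp² + δc² + δu²) = √(250 + 11.6 + 1.21) = 16.2
Q = 196, so δQ/Q = 16.2/196 = 0.0828.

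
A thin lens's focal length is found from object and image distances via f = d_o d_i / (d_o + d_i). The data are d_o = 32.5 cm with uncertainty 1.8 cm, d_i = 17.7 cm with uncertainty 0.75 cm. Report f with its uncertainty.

∂f/∂d_o = (d_i/(d_o+d_i))² = 0.124;  ∂f/∂d_i = (d_o/(d_o+d_i))² = 0.419
δf = √((∂f/∂d_o · δd_o)² + (∂f/∂d_i · δd_i)²) = √(0.0501 + 0.0988) = 0.386 cm
f = 11.5 cm.

11.5 ± 0.386 cm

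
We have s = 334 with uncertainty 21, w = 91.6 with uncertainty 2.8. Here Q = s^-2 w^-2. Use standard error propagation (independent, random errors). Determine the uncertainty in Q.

1.49e-10

For a monomial Q ∝ s^-2, w^-2, fractional errors add in quadrature:
  (-2·δs/s)² = (-2×0.0629)² = 0.0158;  (-2·δw/w)² = (-2×0.0306)² = 0.00374
δQ/Q = √(0.0196) = 0.140
Q = 1.07e-09, so δQ = 0.140 × 1.07e-09 = 1.49e-10.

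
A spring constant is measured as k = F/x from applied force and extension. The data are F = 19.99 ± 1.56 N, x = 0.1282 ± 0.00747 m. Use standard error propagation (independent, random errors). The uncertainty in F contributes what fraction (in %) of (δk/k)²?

64.2%

(δk/k)² = (1·δF/F)² + (-1·δx/x)²
  F term: (1×0.0780)² = 0.00609
  x term: (-1×0.0583)² = 0.00340
Total = 0.00949. Share from F = 0.00609/0.00949 = 0.642.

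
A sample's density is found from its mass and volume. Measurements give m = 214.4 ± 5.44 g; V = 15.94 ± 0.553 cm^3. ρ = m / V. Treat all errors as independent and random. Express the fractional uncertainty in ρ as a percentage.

Relative error in a monomial: (δρ/ρ)² = Σ (nᵢ · δxᵢ/xᵢ)².
  (1·δm/m)² = (1×0.0254)² = 0.000644;  (-1·δV/V)² = (-1×0.0347)² = 0.00120
δρ/ρ = √(0.00185) = 0.0430

4.30%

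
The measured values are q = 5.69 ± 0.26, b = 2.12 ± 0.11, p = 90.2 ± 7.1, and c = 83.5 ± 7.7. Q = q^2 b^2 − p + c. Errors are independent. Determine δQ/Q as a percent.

Let w = q^2·b^2 = 146. δw/w = √((2·δq/q)² + (2·δb/b)²) = √(0.00835 + 0.0108) = 0.138, so δw = 20.1.
Q = w − p + c: δQ = √(δw² + δp² + δc²) = √(405 + 50.4 + 59.3) = 22.7
Q = 139, so δQ/Q = 22.7/139 = 0.163.

16.3%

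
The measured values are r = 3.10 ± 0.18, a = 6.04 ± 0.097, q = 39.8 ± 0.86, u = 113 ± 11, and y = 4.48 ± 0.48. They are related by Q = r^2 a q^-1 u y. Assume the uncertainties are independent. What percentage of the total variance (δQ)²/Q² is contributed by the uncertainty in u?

(δQ/Q)² = (2·δr/r)² + (1·δa/a)² + (-1·δq/q)² + (1·δu/u)² + (1·δy/y)²
  r term: (2×0.0581)² = 0.0135
  a term: (1×0.0161)² = 0.000258
  q term: (-1×0.0216)² = 0.000467
  u term: (1×0.0973)² = 0.00948
  y term: (1×0.107)² = 0.0115
Total = 0.0352. Share from u = 0.00948/0.0352 = 0.269.

26.9%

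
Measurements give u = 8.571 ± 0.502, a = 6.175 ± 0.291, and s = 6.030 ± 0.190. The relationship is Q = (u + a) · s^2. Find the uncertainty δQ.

39.8

Let w = u + a = 14.75. δw = √(δu² + δa²) = √(0.252 + 0.0847) = 0.580, so δw/w = 0.0393.
Q is then a monomial in w, s:
δQ/Q = √((δw/w)² + (2·δs/s)²) = √(0.00155 + 0.00397) = 0.0743
Q = 536.2, so δQ = 0.0743 × 536.2 = 39.8.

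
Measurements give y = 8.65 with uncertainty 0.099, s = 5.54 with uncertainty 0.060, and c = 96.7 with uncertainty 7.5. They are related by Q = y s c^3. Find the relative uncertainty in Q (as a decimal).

For a monomial Q ∝ y, s, c^3, fractional errors add in quadrature:
  (1·δy/y)² = (1×0.0114)² = 0.000131;  (1·δs/s)² = (1×0.0108)² = 0.000117;  (3·δc/c)² = (3×0.0776)² = 0.0541
δQ/Q = √(0.0544) = 0.233

0.233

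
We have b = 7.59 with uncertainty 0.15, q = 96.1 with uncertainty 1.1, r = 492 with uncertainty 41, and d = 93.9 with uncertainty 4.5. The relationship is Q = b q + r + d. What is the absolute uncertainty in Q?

44.5

Let p = b·q = 729. δp/p = √((1·δb/b)² + (1·δq/q)²) = √(0.000391 + 0.000131) = 0.0228, so δp = 16.7.
Q = p + r + d: δQ = √(δp² + δr² + δd²) = √(277 + 1680 + 20.2) = 44.5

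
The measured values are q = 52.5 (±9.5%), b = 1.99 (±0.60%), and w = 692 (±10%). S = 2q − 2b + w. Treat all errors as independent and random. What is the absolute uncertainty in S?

Absolute uncertainties add in quadrature for a linear combination:
  (2·δq)² = 99.5;  (2·δb)² = 0.000570;  (δw)² = 4790
δS = √(4890) = 69.9

69.9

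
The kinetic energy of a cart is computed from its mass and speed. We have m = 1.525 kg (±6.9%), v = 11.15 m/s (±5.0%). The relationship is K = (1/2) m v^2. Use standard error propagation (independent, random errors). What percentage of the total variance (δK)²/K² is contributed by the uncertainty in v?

(δK/K)² = (1·δm/m)² + (2·δv/v)²
  m term: (1×0.0690)² = 0.00476
  v term: (2×0.0500)² = 0.0100
Total = 0.0148. Share from v = 0.0100/0.0148 = 0.677.

67.7%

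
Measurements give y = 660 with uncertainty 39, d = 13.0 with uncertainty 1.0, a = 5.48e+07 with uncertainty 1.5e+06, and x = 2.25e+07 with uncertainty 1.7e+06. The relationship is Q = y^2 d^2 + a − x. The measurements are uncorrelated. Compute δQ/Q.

0.137

Let p = y^2·d^2 = 7.36e+07. δp/p = √((2·δy/y)² + (2·δd/d)²) = √(0.0140 + 0.0237) = 0.194, so δp = 1.43e+07.
Q = p + a − x: δQ = √(δp² + δa² + δx²) = √(2.04e+14 + 2.25e+12 + 2.89e+12) = 1.45e+07
Q = 1.06e+08, so δQ/Q = 1.45e+07/1.06e+08 = 0.137.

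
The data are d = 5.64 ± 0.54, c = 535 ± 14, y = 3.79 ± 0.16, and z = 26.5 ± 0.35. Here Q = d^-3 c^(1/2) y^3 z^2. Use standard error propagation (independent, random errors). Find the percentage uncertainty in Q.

31.5%

For a monomial Q ∝ d^-3, c^(1/2), y^3, z^2, fractional errors add in quadrature:
  (-3·δd/d)² = (-3×0.0957)² = 0.0825;  (½·δc/c)² = (0.5×0.0262)² = 0.000171;  (3·δy/y)² = (3×0.0422)² = 0.0160;  (2·δz/z)² = (2×0.0132)² = 0.000698
δQ/Q = √(0.0994) = 0.315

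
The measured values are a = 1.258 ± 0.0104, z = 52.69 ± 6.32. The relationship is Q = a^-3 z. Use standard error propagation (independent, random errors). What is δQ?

3.24

Relative error in a monomial: (δQ/Q)² = Σ (nᵢ · δxᵢ/xᵢ)².
  (-3·δa/a)² = (-3×0.00827)² = 0.000615;  (1·δz/z)² = (1×0.120)² = 0.0144
δQ/Q = √(0.0150) = 0.122
Q = 26.47, so δQ = 0.122 × 26.47 = 3.24.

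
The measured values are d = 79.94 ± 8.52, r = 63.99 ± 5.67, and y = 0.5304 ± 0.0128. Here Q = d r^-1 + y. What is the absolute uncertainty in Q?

Let p = d·r^-1 = 1.249. δp/p = √((1·δd/d)² + (-1·δr/r)²) = √(0.0114 + 0.00785) = 0.139, so δp = 0.173.
Q = p + y: δQ = √(δp² + δy²) = √(0.0300 + 0.000164) = 0.174

0.174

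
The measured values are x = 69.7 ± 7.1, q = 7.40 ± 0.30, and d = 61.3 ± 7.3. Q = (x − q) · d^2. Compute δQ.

61800

Let u = x − q = 62.3. δu = √(δx² + δq²) = √(50.4 + 0.0900) = 7.11, so δu/u = 0.114.
Q is then a monomial in u, d:
δQ/Q = √((δu/u)² + (2·δd/d)²) = √(0.0130 + 0.0567) = 0.264
Q = 2.34e+05, so δQ = 0.264 × 2.34e+05 = 61800.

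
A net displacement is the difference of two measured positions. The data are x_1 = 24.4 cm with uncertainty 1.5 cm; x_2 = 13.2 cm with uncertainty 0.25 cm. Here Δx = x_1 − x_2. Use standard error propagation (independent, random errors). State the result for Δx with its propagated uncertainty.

11.2 ± 1.52 cm

Sums and differences: (δΔx)² = Σ (cᵢ δxᵢ)².
  (δx_1)² = 2.25;  (δx_2)² = 0.0625
δΔx = √(2.31) = 1.52 cm
Δx = 11.2 cm.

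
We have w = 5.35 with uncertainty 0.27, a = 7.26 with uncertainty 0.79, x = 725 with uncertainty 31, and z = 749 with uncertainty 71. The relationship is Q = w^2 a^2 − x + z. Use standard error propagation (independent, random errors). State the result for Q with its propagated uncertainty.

1530 ± 370

Let p = w^2·a^2 = 1510. δp/p = √((2·δw/w)² + (2·δa/a)²) = √(0.0102 + 0.0474) = 0.240, so δp = 362.
Q = p − x + z: δQ = √(δp² + δx² + δz²) = √(1.31e+05 + 961 + 5040) = 370
Q = 1530.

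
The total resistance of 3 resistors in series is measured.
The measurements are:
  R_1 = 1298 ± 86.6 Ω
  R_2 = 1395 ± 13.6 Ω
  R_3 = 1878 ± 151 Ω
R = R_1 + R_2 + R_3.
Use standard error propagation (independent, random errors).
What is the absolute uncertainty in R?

Sums and differences: (δR)² = Σ (cᵢ δxᵢ)².
  (δR_1)² = 7500;  (δR_2)² = 185;  (δR_3)² = 22800
δR = √(30500) = 175 Ω

175 Ω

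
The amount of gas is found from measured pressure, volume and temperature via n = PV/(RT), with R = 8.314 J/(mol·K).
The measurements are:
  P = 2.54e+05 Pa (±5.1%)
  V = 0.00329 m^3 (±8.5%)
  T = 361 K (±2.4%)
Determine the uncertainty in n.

0.0284 mol

Products/powers → add relative errors in quadrature, weighted by exponent:
  (1·δP/P)² = (1×0.0510)² = 0.00260;  (1·δV/V)² = (1×0.0850)² = 0.00723;  (-1·δT/T)² = (-1×0.0240)² = 0.000576
δn/n = √(0.0104) = 0.102
n = 0.278 mol, so δn = 0.102 × 0.278 = 0.0284 mol.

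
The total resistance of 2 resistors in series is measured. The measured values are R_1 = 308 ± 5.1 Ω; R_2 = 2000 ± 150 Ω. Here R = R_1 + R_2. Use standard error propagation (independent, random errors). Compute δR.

Absolute uncertainties add in quadrature for a linear combination:
  (δR_1)² = 26.0;  (δR_2)² = 22500
δR = √(22500) = 150 Ω

150 Ω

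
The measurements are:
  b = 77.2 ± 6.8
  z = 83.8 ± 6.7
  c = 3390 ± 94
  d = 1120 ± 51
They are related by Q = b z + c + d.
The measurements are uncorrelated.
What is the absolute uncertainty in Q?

Let p = b·z = 6470. δp/p = √((1·δb/b)² + (1·δz/z)²) = √(0.00776 + 0.00639) = 0.119, so δp = 770.
Q = p + c + d: δQ = √(δp² + δc² + δd²) = √(5.92e+05 + 8840 + 2600) = 777

777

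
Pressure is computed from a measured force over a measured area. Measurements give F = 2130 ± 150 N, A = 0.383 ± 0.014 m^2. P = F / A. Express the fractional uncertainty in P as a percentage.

7.93%

Since P is a product/quotient, work with relative uncertainties:
  (1·δF/F)² = (1×0.0704)² = 0.00496;  (-1·δA/A)² = (-1×0.0366)² = 0.00134
δP/P = √(0.00630) = 0.0793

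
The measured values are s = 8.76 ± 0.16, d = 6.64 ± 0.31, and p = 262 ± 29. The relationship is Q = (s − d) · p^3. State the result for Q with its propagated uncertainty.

Let u = s − d = 2.12. δu = √(δs² + δd²) = √(0.0256 + 0.0961) = 0.349, so δu/u = 0.165.
Q is then a monomial in u, p:
δQ/Q = √((δu/u)² + (3·δp/p)²) = √(0.0271 + 0.110) = 0.371
Q = 3.81e+07, so δQ = 0.371 × 3.81e+07 = 1.41e+07.

(3.81 ± 1.41) × 10^7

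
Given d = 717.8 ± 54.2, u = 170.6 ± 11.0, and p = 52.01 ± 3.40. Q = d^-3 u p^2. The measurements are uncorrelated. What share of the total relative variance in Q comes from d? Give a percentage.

(δQ/Q)² = (-3·δd/d)² + (1·δu/u)² + (2·δp/p)²
  d term: (-3×0.0755)² = 0.0513
  u term: (1×0.0645)² = 0.00416
  p term: (2×0.0654)² = 0.0171
Total = 0.0726. Share from d = 0.0513/0.0726 = 0.707.

70.7%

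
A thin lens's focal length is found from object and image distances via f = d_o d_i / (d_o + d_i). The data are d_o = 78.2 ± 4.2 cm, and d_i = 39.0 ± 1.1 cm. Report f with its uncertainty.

∂f/∂d_o = (d_i/(d_o+d_i))² = 0.111;  ∂f/∂d_i = (d_o/(d_o+d_i))² = 0.445
δf = √((∂f/∂d_o · δd_o)² + (∂f/∂d_i · δd_i)²) = √(0.216 + 0.240) = 0.675 cm
f = 26.0 cm.

26.0 ± 0.675 cm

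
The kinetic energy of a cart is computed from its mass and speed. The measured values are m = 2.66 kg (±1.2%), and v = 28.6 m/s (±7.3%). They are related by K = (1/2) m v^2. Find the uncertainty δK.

Relative error in a monomial: (δK/K)² = Σ (nᵢ · δxᵢ/xᵢ)².
  (1·δm/m)² = (1×0.0120)² = 0.000144;  (2·δv/v)² = (2×0.0730)² = 0.0213
δK/K = √(0.0215) = 0.146
K = 1090 J, so δK = 0.146 × 1090 = 159 J.

159 J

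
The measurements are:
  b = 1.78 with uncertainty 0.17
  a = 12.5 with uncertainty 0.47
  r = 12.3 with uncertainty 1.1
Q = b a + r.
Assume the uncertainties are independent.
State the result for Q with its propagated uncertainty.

Let p = b·a = 22.2. δp/p = √((1·δb/b)² + (1·δa/a)²) = √(0.00912 + 0.00141) = 0.103, so δp = 2.28.
Q = p + r: δQ = √(δp² + δr²) = √(5.22 + 1.21) = 2.53
Q = 34.5.

34.5 ± 2.53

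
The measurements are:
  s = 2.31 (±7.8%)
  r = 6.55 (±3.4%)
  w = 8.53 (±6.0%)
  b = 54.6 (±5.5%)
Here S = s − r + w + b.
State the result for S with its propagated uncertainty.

58.9 ± 3.06

For a sum/difference, combine absolute errors in quadrature:
  (δs)² = 0.0325;  (δr)² = 0.0496;  (δw)² = 0.262;  (δb)² = 9.02
δS = √(9.36) = 3.06
S = 58.9.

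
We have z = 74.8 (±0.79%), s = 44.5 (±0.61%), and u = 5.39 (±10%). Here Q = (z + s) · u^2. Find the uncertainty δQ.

693

Let w = z + s = 119. δw = √(δz² + δs²) = √(0.349 + 0.0737) = 0.650, so δw/w = 0.00545.
Q is then a monomial in w, u:
δQ/Q = √((δw/w)² + (2·δu/u)²) = √(2.97e-05 + 0.0400) = 0.200
Q = 3470, so δQ = 0.200 × 3470 = 693.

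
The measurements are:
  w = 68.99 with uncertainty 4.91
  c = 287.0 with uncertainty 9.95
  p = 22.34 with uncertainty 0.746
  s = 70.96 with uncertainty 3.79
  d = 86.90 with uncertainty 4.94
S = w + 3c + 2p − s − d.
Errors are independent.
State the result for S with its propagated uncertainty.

816.8 ± 30.9

S is a linear combination, so absolute uncertainties add in quadrature:
  (δw)² = 24.1;  (3·δc)² = 891;  (2·δp)² = 2.23;  (δs)² = 14.4;  (δd)² = 24.4
δS = √(956) = 30.9
S = 816.8.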